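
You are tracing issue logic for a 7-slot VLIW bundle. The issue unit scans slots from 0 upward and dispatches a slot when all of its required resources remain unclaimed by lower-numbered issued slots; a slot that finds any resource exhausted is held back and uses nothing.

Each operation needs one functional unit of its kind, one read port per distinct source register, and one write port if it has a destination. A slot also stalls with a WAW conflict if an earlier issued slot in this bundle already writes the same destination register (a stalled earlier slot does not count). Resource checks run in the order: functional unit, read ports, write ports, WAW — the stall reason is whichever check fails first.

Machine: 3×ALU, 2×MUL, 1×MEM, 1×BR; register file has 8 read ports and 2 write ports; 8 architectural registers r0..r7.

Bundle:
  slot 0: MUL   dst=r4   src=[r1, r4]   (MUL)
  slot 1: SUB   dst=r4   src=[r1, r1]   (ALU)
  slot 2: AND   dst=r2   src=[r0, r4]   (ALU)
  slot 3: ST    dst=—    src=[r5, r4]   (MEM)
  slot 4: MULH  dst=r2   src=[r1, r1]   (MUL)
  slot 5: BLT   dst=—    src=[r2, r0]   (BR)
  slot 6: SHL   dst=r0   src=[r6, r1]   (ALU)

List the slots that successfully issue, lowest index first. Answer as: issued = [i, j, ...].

#0 MUL src=r1,r4 dispatched  <A:3 Mu:1 Ld:1 B:1 rd:6 wr:1>
#1 ALU src=r1,r1 held:WAW  <A:3 Mu:1 Ld:1 B:1 rd:6 wr:1>
#2 ALU src=r0,r4 dispatched  <A:2 Mu:1 Ld:1 B:1 rd:4 wr:0>
#3 MEM src=r5,r4 dispatched  <A:2 Mu:1 Ld:0 B:1 rd:2 wr:0>
#4 MUL src=r1,r1 held:WR_PORT  <A:2 Mu:1 Ld:0 B:1 rd:2 wr:0>
#5 BR src=r2,r0 dispatched  <A:2 Mu:1 Ld:0 B:0 rd:0 wr:0>
#6 ALU src=r6,r1 held:RD_PORT  <A:2 Mu:1 Ld:0 B:0 rd:0 wr:0>

issued = [0, 2, 3, 5]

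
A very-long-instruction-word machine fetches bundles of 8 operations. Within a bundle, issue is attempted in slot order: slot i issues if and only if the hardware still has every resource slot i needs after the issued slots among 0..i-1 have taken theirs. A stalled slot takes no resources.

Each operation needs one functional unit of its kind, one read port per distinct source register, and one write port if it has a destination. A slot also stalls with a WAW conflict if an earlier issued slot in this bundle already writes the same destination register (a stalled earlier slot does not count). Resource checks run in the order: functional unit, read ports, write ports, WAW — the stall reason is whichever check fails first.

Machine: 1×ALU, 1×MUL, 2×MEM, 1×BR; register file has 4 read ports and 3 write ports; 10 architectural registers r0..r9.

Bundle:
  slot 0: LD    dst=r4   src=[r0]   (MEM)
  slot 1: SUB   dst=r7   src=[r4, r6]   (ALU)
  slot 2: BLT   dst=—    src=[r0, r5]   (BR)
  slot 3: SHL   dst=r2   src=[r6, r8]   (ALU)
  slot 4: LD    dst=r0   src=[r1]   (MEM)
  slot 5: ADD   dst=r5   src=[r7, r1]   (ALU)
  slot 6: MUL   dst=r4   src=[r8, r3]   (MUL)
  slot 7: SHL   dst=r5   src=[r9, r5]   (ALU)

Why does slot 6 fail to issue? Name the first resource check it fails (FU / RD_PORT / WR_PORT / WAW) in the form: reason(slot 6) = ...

reason(slot 6) = RD_PORT

slot 0 (MEM): ISSUE — free A1,Mu1,Ld1,B1 rp3 wp2
slot 1 (ALU): ISSUE — free A0,Mu1,Ld1,B1 rp1 wp1
slot 2 (BR): stall RD_PORT — free A0,Mu1,Ld1,B1 rp1 wp1
slot 3 (ALU): stall FU — free A0,Mu1,Ld1,B1 rp1 wp1
slot 4 (MEM): ISSUE — free A0,Mu1,Ld0,B1 rp0 wp0
slot 5 (ALU): stall FU — free A0,Mu1,Ld0,B1 rp0 wp0
slot 6 (MUL): stall RD_PORT — free A0,Mu1,Ld0,B1 rp0 wp0
slot 7 (ALU): stall FU — free A0,Mu1,Ld0,B1 rp0 wp0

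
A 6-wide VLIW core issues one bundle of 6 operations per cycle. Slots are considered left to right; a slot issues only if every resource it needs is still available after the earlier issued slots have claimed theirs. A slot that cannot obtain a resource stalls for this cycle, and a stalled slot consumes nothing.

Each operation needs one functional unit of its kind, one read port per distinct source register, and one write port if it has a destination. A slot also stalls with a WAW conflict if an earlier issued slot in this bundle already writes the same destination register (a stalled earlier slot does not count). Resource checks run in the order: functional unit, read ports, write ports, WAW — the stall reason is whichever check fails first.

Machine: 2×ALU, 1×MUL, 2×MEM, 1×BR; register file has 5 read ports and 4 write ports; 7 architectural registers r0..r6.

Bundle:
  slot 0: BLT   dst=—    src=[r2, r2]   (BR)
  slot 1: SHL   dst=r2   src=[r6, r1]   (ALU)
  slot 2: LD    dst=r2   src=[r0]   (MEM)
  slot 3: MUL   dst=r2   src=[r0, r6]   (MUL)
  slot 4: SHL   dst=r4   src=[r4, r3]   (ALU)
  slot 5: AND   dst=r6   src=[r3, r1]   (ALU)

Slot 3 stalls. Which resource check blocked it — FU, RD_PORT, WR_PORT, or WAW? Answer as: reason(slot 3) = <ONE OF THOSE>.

(0) want 1×BR +1rd +0wr — yes → AL2|MU1|ME2|BR0|rd4|wr4
(1) want 1×ALU +2rd +1wr — yes → AL1|MU1|ME2|BR0|rd2|wr3
(2) want 1×MEM +1rd +1wr — WAW → AL1|MU1|ME2|BR0|rd2|wr3
(3) want 1×MUL +2rd +1wr — WAW → AL1|MU1|ME2|BR0|rd2|wr3
(4) want 1×ALU +2rd +1wr — yes → AL0|MU1|ME2|BR0|rd0|wr2
(5) want 1×ALU +2rd +1wr — FU → AL0|MU1|ME2|BR0|rd0|wr2

reason(slot 3) = WAW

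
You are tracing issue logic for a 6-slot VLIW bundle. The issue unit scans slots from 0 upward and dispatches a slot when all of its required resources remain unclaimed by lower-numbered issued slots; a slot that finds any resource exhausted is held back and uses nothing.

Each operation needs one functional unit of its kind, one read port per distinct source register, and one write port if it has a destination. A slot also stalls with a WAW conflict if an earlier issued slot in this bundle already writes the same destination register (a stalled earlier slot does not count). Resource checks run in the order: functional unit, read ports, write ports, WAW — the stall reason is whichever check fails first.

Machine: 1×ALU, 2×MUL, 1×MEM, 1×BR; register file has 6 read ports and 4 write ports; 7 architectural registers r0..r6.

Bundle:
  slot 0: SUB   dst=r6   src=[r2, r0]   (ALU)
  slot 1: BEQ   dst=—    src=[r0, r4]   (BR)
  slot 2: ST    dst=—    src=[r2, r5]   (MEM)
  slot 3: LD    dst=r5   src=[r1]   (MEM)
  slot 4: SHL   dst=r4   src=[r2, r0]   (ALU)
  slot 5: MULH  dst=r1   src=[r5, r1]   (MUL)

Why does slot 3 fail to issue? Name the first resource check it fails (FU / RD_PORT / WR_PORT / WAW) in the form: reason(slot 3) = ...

reason(slot 3) = FU

[0] ALU needs rd=2 wr=1: ok; after: ALU=0 MUL=2 MEM=1 BR=1, R=4, W=3
[1] BR needs rd=2 wr=0: ok; after: ALU=0 MUL=2 MEM=1 BR=0, R=2, W=3
[2] MEM needs rd=2 wr=0: ok; after: ALU=0 MUL=2 MEM=0 BR=0, R=0, W=3
[3] MEM needs rd=1 wr=1: FU; after: ALU=0 MUL=2 MEM=0 BR=0, R=0, W=3
[4] ALU needs rd=2 wr=1: FU; after: ALU=0 MUL=2 MEM=0 BR=0, R=0, W=3
[5] MUL needs rd=2 wr=1: RD_PORT; after: ALU=0 MUL=2 MEM=0 BR=0, R=0, W=3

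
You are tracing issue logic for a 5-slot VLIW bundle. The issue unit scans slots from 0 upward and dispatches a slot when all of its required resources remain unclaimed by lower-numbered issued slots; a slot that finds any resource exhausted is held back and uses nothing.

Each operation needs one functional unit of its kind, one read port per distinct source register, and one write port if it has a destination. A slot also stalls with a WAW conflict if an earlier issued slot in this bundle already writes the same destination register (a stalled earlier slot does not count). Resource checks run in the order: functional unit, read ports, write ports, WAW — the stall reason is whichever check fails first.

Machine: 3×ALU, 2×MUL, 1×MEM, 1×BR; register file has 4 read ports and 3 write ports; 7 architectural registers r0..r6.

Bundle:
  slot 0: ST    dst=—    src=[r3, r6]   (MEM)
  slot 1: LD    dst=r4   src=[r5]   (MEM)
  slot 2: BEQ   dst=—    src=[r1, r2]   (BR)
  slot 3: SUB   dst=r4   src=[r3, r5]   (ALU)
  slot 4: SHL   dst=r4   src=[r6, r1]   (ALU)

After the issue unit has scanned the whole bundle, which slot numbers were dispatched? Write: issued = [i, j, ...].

#0 MEM src=r3,r6 dispatched  <A:3 Mu:2 Ld:0 B:1 rd:2 wr:3>
#1 MEM src=r5 held:FU  <A:3 Mu:2 Ld:0 B:1 rd:2 wr:3>
#2 BR src=r1,r2 dispatched  <A:3 Mu:2 Ld:0 B:0 rd:0 wr:3>
#3 ALU src=r3,r5 held:RD_PORT  <A:3 Mu:2 Ld:0 B:0 rd:0 wr:3>
#4 ALU src=r6,r1 held:RD_PORT  <A:3 Mu:2 Ld:0 B:0 rd:0 wr:3>

issued = [0, 2]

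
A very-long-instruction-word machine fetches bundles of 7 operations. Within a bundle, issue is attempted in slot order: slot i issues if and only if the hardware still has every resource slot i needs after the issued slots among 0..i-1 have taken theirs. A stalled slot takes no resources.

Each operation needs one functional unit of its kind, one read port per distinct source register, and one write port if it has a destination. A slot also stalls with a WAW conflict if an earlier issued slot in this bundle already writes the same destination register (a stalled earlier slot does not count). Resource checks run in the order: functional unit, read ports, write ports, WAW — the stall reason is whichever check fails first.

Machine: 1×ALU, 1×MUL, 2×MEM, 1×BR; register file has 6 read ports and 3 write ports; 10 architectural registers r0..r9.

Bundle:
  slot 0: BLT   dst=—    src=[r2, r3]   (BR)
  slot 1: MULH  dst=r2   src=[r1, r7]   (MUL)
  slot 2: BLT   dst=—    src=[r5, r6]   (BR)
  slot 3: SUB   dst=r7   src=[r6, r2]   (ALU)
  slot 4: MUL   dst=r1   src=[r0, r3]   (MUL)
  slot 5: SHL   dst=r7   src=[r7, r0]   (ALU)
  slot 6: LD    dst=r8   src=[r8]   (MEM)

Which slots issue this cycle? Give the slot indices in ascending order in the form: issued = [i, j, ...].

slot 0 (BR): ISSUE — free A1,Mu1,Ld2,B0 rp4 wp3
slot 1 (MUL): ISSUE — free A1,Mu0,Ld2,B0 rp2 wp2
slot 2 (BR): stall FU — free A1,Mu0,Ld2,B0 rp2 wp2
slot 3 (ALU): ISSUE — free A0,Mu0,Ld2,B0 rp0 wp1
slot 4 (MUL): stall FU — free A0,Mu0,Ld2,B0 rp0 wp1
slot 5 (ALU): stall FU — free A0,Mu0,Ld2,B0 rp0 wp1
slot 6 (MEM): stall RD_PORT — free A0,Mu0,Ld2,B0 rp0 wp1

issued = [0, 1, 3]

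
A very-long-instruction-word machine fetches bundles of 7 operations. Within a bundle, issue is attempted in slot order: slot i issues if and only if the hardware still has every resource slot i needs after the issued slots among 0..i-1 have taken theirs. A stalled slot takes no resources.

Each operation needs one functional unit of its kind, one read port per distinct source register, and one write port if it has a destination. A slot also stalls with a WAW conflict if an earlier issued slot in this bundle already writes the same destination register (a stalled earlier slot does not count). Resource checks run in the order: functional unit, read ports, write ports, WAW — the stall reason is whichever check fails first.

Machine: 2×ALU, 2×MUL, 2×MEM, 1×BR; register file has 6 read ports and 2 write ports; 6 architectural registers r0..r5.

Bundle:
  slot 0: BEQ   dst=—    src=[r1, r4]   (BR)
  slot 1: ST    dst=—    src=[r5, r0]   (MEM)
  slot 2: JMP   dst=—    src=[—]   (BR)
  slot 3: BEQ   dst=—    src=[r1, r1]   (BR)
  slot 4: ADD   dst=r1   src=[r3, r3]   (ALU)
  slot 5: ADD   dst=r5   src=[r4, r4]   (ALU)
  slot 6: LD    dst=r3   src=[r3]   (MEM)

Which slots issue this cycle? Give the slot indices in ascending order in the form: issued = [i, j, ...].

issued = [0, 1, 4, 5]

(0) want 1×BR +2rd +0wr — yes → AL2|MU2|ME2|BR0|rd4|wr2
(1) want 1×MEM +2rd +0wr — yes → AL2|MU2|ME1|BR0|rd2|wr2
(2) want 1×BR +0rd +0wr — FU → AL2|MU2|ME1|BR0|rd2|wr2
(3) want 1×BR +1rd +0wr — FU → AL2|MU2|ME1|BR0|rd2|wr2
(4) want 1×ALU +1rd +1wr — yes → AL1|MU2|ME1|BR0|rd1|wr1
(5) want 1×ALU +1rd +1wr — yes → AL0|MU2|ME1|BR0|rd0|wr0
(6) want 1×MEM +1rd +1wr — RD_PORT → AL0|MU2|ME1|BR0|rd0|wr0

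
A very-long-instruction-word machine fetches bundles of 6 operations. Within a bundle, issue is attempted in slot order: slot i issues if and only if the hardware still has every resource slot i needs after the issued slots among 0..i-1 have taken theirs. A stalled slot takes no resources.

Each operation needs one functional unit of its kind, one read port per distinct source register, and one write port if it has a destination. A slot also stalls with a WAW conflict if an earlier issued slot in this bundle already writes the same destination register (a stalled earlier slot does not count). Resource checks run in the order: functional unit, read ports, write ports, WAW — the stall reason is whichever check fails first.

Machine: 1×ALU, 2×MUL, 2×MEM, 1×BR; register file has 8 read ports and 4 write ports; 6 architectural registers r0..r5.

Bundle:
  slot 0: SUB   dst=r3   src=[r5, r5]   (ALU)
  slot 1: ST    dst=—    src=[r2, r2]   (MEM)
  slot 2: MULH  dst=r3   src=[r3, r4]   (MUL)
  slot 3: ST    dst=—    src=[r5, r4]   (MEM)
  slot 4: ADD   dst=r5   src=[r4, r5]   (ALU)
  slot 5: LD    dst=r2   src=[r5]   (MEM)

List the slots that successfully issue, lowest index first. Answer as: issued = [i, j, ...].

[0] ALU needs rd=1 wr=1: ok; after: ALU=0 MUL=2 MEM=2 BR=1, R=7, W=3
[1] MEM needs rd=1 wr=0: ok; after: ALU=0 MUL=2 MEM=1 BR=1, R=6, W=3
[2] MUL needs rd=2 wr=1: WAW; after: ALU=0 MUL=2 MEM=1 BR=1, R=6, W=3
[3] MEM needs rd=2 wr=0: ok; after: ALU=0 MUL=2 MEM=0 BR=1, R=4, W=3
[4] ALU needs rd=2 wr=1: FU; after: ALU=0 MUL=2 MEM=0 BR=1, R=4, W=3
[5] MEM needs rd=1 wr=1: FU; after: ALU=0 MUL=2 MEM=0 BR=1, R=4, W=3

issued = [0, 1, 3]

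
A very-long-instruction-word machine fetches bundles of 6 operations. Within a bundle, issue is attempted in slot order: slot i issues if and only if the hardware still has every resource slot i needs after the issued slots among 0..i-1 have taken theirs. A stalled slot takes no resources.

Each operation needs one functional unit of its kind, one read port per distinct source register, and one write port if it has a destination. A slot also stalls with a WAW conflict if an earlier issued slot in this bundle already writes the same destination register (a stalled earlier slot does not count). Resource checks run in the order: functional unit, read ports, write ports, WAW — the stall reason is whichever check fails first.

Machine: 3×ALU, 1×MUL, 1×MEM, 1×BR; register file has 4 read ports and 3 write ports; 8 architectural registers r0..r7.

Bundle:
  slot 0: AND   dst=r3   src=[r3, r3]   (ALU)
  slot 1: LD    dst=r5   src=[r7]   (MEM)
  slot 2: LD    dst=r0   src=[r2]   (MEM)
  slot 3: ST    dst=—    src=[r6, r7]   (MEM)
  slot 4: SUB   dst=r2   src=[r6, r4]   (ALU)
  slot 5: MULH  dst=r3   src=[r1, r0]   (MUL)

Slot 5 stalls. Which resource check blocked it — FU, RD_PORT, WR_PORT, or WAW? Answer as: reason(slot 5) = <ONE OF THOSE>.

#0 ALU src=r3,r3 dispatched  <A:2 Mu:1 Ld:1 B:1 rd:3 wr:2>
#1 MEM src=r7 dispatched  <A:2 Mu:1 Ld:0 B:1 rd:2 wr:1>
#2 MEM src=r2 held:FU  <A:2 Mu:1 Ld:0 B:1 rd:2 wr:1>
#3 MEM src=r6,r7 held:FU  <A:2 Mu:1 Ld:0 B:1 rd:2 wr:1>
#4 ALU src=r6,r4 dispatched  <A:1 Mu:1 Ld:0 B:1 rd:0 wr:0>
#5 MUL src=r1,r0 held:RD_PORT  <A:1 Mu:1 Ld:0 B:1 rd:0 wr:0>

reason(slot 5) = RD_PORT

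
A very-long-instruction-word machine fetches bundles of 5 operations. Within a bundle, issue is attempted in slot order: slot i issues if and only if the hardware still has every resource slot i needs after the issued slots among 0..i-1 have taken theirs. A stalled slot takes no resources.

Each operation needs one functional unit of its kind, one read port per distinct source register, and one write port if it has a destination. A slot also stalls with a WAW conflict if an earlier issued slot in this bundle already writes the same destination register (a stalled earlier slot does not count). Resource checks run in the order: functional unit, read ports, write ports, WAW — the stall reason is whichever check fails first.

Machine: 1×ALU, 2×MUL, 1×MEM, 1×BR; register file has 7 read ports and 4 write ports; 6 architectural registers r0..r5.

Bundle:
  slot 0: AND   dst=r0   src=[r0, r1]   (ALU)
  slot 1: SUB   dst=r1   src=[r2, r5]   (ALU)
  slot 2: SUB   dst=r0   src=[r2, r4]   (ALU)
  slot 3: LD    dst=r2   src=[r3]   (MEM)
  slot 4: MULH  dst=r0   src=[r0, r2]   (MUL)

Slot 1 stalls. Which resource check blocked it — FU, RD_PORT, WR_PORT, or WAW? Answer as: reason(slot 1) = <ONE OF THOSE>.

reason(slot 1) = FU

slot 0 (ALU): ISSUE — free A0,Mu2,Ld1,B1 rp5 wp3
slot 1 (ALU): stall FU — free A0,Mu2,Ld1,B1 rp5 wp3
slot 2 (ALU): stall FU — free A0,Mu2,Ld1,B1 rp5 wp3
slot 3 (MEM): ISSUE — free A0,Mu2,Ld0,B1 rp4 wp2
slot 4 (MUL): stall WAW — free A0,Mu2,Ld0,B1 rp4 wp2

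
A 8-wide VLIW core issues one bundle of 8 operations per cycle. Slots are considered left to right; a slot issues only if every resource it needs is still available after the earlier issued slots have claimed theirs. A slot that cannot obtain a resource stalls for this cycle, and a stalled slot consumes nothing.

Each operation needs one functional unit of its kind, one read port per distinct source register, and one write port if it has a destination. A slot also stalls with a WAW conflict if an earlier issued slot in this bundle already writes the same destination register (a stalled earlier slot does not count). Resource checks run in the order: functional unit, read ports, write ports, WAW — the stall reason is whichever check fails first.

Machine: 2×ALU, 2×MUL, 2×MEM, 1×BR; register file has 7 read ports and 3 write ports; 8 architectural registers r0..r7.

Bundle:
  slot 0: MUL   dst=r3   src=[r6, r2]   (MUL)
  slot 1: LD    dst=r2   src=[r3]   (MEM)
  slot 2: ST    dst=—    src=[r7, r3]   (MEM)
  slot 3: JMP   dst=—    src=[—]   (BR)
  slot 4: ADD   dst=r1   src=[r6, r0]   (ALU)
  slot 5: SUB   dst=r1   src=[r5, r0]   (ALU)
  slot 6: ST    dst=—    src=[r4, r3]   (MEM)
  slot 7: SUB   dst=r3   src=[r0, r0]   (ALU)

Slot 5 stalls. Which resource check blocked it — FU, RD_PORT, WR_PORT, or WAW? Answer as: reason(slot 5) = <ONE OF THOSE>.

slot 0 (MUL): ISSUE — free A2,Mu1,Ld2,B1 rp5 wp2
slot 1 (MEM): ISSUE — free A2,Mu1,Ld1,B1 rp4 wp1
slot 2 (MEM): ISSUE — free A2,Mu1,Ld0,B1 rp2 wp1
slot 3 (BR): ISSUE — free A2,Mu1,Ld0,B0 rp2 wp1
slot 4 (ALU): ISSUE — free A1,Mu1,Ld0,B0 rp0 wp0
slot 5 (ALU): stall RD_PORT — free A1,Mu1,Ld0,B0 rp0 wp0
slot 6 (MEM): stall FU — free A1,Mu1,Ld0,B0 rp0 wp0
slot 7 (ALU): stall RD_PORT — free A1,Mu1,Ld0,B0 rp0 wp0

reason(slot 5) = RD_PORT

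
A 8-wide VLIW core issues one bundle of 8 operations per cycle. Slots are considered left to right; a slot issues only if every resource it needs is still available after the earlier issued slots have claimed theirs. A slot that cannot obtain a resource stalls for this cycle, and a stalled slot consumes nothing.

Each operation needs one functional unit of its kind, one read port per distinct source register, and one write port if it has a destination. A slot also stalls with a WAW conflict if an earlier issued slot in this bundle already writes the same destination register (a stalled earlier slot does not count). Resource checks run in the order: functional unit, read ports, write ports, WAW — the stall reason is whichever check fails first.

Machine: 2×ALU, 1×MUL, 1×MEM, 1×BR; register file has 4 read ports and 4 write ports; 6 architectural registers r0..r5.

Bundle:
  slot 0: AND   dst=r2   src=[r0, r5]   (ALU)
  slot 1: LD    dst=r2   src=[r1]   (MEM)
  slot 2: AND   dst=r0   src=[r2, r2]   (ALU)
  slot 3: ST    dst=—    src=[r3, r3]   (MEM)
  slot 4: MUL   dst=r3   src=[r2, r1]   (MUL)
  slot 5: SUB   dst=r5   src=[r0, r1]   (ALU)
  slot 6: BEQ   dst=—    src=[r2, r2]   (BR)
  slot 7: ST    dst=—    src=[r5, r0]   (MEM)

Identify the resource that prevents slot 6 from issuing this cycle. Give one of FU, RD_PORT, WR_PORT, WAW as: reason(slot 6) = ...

reason(slot 6) = RD_PORT

#0 ALU src=r0,r5 dispatched  <A:1 Mu:1 Ld:1 B:1 rd:2 wr:3>
#1 MEM src=r1 held:WAW  <A:1 Mu:1 Ld:1 B:1 rd:2 wr:3>
#2 ALU src=r2,r2 dispatched  <A:0 Mu:1 Ld:1 B:1 rd:1 wr:2>
#3 MEM src=r3,r3 dispatched  <A:0 Mu:1 Ld:0 B:1 rd:0 wr:2>
#4 MUL src=r2,r1 held:RD_PORT  <A:0 Mu:1 Ld:0 B:1 rd:0 wr:2>
#5 ALU src=r0,r1 held:FU  <A:0 Mu:1 Ld:0 B:1 rd:0 wr:2>
#6 BR src=r2,r2 held:RD_PORT  <A:0 Mu:1 Ld:0 B:1 rd:0 wr:2>
#7 MEM src=r5,r0 held:FU  <A:0 Mu:1 Ld:0 B:1 rd:0 wr:2>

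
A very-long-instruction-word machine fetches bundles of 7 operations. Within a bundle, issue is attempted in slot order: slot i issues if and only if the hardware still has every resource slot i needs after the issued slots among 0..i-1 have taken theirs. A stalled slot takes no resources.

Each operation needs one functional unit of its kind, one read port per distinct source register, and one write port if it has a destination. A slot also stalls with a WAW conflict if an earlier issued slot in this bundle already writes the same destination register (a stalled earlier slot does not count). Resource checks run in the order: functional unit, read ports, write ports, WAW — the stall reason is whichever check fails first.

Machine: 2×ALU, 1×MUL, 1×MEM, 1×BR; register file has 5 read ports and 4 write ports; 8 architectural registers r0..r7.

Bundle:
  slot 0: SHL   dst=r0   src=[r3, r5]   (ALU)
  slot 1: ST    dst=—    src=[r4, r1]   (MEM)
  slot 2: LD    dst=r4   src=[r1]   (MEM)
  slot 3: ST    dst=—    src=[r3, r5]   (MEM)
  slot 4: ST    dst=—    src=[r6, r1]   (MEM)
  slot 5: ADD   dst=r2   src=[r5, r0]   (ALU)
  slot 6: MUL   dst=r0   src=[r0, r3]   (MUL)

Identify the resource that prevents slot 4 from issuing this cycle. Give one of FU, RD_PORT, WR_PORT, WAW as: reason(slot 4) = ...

(0) want 1×ALU +2rd +1wr — yes → AL1|MU1|ME1|BR1|rd3|wr3
(1) want 1×MEM +2rd +0wr — yes → AL1|MU1|ME0|BR1|rd1|wr3
(2) want 1×MEM +1rd +1wr — FU → AL1|MU1|ME0|BR1|rd1|wr3
(3) want 1×MEM +2rd +0wr — FU → AL1|MU1|ME0|BR1|rd1|wr3
(4) want 1×MEM +2rd +0wr — FU → AL1|MU1|ME0|BR1|rd1|wr3
(5) want 1×ALU +2rd +1wr — RD_PORT → AL1|MU1|ME0|BR1|rd1|wr3
(6) want 1×MUL +2rd +1wr — RD_PORT → AL1|MU1|ME0|BR1|rd1|wr3

reason(slot 4) = FU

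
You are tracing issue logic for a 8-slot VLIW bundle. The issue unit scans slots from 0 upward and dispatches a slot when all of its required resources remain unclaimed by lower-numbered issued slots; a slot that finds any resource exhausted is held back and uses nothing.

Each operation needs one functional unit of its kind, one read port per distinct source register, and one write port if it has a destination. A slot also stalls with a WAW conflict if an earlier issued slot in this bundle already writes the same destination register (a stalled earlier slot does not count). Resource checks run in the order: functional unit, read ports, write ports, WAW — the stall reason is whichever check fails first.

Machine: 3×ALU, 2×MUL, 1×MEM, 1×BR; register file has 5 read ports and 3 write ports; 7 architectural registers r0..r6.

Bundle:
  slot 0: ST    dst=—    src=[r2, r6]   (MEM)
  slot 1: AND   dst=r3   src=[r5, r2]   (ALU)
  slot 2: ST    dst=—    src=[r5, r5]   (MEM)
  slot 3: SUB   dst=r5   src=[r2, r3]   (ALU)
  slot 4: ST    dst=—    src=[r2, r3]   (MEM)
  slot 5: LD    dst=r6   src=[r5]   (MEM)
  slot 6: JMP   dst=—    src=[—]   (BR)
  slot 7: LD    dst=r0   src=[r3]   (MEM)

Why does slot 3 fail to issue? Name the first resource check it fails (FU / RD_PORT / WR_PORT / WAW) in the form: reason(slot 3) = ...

reason(slot 3) = RD_PORT

(0) want 1×MEM +2rd +0wr — yes → AL3|MU2|ME0|BR1|rd3|wr3
(1) want 1×ALU +2rd +1wr — yes → AL2|MU2|ME0|BR1|rd1|wr2
(2) want 1×MEM +1rd +0wr — FU → AL2|MU2|ME0|BR1|rd1|wr2
(3) want 1×ALU +2rd +1wr — RD_PORT → AL2|MU2|ME0|BR1|rd1|wr2
(4) want 1×MEM +2rd +0wr — FU → AL2|MU2|ME0|BR1|rd1|wr2
(5) want 1×MEM +1rd +1wr — FU → AL2|MU2|ME0|BR1|rd1|wr2
(6) want 1×BR +0rd +0wr — yes → AL2|MU2|ME0|BR0|rd1|wr2
(7) want 1×MEM +1rd +1wr — FU → AL2|MU2|ME0|BR0|rd1|wr2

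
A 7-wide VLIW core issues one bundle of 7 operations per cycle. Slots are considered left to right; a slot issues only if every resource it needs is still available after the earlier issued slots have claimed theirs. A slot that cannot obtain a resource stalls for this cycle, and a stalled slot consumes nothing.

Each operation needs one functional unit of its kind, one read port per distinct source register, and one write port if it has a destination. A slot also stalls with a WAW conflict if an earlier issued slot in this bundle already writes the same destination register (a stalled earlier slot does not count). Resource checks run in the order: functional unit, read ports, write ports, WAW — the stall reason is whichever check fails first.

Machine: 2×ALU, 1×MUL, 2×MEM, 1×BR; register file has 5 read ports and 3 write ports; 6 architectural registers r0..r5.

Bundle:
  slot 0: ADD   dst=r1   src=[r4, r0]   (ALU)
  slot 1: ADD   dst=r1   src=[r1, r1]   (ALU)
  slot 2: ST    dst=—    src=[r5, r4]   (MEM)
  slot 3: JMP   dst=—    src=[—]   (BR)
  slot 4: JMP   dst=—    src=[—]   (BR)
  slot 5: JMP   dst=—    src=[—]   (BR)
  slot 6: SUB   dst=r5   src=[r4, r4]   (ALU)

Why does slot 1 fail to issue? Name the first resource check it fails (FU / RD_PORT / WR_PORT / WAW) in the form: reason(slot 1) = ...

  0. ALU→r1 ⇒ go  {1A/1Mu/2Ld/1B | 3r 2w}
  1. ALU→r1 ⇒ no(WAW)  {1A/1Mu/2Ld/1B | 3r 2w}
  2. MEM ⇒ go  {1A/1Mu/1Ld/1B | 1r 2w}
  3. BR ⇒ go  {1A/1Mu/1Ld/0B | 1r 2w}
  4. BR ⇒ no(FU)  {1A/1Mu/1Ld/0B | 1r 2w}
  5. BR ⇒ no(FU)  {1A/1Mu/1Ld/0B | 1r 2w}
  6. ALU→r5 ⇒ go  {0A/1Mu/1Ld/0B | 0r 1w}

reason(slot 1) = WAW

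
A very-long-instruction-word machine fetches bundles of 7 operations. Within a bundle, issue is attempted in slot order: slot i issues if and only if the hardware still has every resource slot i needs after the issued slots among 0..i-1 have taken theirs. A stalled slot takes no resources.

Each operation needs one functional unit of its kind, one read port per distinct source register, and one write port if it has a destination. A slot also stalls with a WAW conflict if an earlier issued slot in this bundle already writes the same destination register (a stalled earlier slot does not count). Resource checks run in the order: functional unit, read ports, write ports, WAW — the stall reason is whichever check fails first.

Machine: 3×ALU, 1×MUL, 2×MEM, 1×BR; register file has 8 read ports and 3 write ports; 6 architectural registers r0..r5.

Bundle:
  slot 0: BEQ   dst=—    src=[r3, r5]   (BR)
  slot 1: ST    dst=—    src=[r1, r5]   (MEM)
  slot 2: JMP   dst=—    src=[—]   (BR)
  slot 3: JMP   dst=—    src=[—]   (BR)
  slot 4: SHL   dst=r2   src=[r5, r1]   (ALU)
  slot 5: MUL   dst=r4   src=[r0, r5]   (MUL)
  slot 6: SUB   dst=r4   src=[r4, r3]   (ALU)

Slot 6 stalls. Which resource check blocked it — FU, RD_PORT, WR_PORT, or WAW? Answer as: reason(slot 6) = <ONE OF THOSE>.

reason(slot 6) = RD_PORT

(0) want 1×BR +2rd +0wr — yes → AL3|MU1|ME2|BR0|rd6|wr3
(1) want 1×MEM +2rd +0wr — yes → AL3|MU1|ME1|BR0|rd4|wr3
(2) want 1×BR +0rd +0wr — FU → AL3|MU1|ME1|BR0|rd4|wr3
(3) want 1×BR +0rd +0wr — FU → AL3|MU1|ME1|BR0|rd4|wr3
(4) want 1×ALU +2rd +1wr — yes → AL2|MU1|ME1|BR0|rd2|wr2
(5) want 1×MUL +2rd +1wr — yes → AL2|MU0|ME1|BR0|rd0|wr1
(6) want 1×ALU +2rd +1wr — RD_PORT → AL2|MU0|ME1|BR0|rd0|wr1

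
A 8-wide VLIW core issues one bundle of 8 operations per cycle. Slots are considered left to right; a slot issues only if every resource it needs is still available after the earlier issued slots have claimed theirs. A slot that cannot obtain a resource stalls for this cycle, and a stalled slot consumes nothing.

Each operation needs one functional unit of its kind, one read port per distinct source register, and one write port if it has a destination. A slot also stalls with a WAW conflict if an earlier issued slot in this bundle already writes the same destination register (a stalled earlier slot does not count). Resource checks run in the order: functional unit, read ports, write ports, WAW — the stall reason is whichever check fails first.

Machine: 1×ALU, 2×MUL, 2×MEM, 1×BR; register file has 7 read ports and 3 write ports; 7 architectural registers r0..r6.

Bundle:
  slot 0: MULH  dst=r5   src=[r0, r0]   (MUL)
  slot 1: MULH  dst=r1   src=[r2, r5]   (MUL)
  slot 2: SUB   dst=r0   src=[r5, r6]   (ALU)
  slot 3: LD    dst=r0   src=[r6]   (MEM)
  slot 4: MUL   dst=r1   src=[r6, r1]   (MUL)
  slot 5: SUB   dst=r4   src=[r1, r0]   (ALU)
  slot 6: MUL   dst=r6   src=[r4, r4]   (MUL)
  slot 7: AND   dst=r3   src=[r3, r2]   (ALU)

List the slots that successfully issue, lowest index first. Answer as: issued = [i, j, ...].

issued = [0, 1, 2]

(0) want 1×MUL +1rd +1wr — yes → AL1|MU1|ME2|BR1|rd6|wr2
(1) want 1×MUL +2rd +1wr — yes → AL1|MU0|ME2|BR1|rd4|wr1
(2) want 1×ALU +2rd +1wr — yes → AL0|MU0|ME2|BR1|rd2|wr0
(3) want 1×MEM +1rd +1wr — WR_PORT → AL0|MU0|ME2|BR1|rd2|wr0
(4) want 1×MUL +2rd +1wr — FU → AL0|MU0|ME2|BR1|rd2|wr0
(5) want 1×ALU +2rd +1wr — FU → AL0|MU0|ME2|BR1|rd2|wr0
(6) want 1×MUL +1rd +1wr — FU → AL0|MU0|ME2|BR1|rd2|wr0
(7) want 1×ALU +2rd +1wr — FU → AL0|MU0|ME2|BR1|rd2|wr0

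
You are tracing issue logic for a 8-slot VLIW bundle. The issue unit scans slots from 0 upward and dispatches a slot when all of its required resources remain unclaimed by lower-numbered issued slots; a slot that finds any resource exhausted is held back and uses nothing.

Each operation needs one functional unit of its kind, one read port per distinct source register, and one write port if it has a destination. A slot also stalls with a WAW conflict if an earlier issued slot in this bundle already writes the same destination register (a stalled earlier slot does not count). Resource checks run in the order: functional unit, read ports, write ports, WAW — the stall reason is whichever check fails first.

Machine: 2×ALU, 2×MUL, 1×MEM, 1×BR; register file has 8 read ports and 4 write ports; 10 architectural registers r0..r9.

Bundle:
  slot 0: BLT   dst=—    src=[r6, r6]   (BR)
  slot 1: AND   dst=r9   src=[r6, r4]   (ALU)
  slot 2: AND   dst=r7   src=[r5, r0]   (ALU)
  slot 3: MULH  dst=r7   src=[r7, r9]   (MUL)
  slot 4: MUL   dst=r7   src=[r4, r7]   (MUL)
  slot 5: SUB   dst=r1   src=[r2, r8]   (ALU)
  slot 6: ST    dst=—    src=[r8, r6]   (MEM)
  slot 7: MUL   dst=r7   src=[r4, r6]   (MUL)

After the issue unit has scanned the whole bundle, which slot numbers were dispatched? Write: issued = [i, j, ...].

issued = [0, 1, 2, 6]

(0) want 1×BR +1rd +0wr — yes → AL2|MU2|ME1|BR0|rd7|wr4
(1) want 1×ALU +2rd +1wr — yes → AL1|MU2|ME1|BR0|rd5|wr3
(2) want 1×ALU +2rd +1wr — yes → AL0|MU2|ME1|BR0|rd3|wr2
(3) want 1×MUL +2rd +1wr — WAW → AL0|MU2|ME1|BR0|rd3|wr2
(4) want 1×MUL +2rd +1wr — WAW → AL0|MU2|ME1|BR0|rd3|wr2
(5) want 1×ALU +2rd +1wr — FU → AL0|MU2|ME1|BR0|rd3|wr2
(6) want 1×MEM +2rd +0wr — yes → AL0|MU2|ME0|BR0|rd1|wr2
(7) want 1×MUL +2rd +1wr — RD_PORT → AL0|MU2|ME0|BR0|rd1|wr2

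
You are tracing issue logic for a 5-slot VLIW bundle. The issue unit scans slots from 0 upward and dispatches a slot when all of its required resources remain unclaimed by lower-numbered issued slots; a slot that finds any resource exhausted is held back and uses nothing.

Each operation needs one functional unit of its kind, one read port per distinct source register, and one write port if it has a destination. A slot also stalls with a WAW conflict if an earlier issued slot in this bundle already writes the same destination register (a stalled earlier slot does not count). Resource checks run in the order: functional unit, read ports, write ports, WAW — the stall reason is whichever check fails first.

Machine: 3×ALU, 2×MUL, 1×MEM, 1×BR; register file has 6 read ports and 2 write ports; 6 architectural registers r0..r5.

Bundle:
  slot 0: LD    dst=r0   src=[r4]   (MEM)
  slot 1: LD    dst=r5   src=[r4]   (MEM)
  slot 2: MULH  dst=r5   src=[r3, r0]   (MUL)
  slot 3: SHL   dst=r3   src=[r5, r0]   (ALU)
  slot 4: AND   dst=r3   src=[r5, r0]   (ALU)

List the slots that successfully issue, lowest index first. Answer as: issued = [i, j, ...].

[0] MEM needs rd=1 wr=1: ok; after: ALU=3 MUL=2 MEM=0 BR=1, R=5, W=1
[1] MEM needs rd=1 wr=1: FU; after: ALU=3 MUL=2 MEM=0 BR=1, R=5, W=1
[2] MUL needs rd=2 wr=1: ok; after: ALU=3 MUL=1 MEM=0 BR=1, R=3, W=0
[3] ALU needs rd=2 wr=1: WR_PORT; after: ALU=3 MUL=1 MEM=0 BR=1, R=3, W=0
[4] ALU needs rd=2 wr=1: WR_PORT; after: ALU=3 MUL=1 MEM=0 BR=1, R=3, W=0

issued = [0, 2]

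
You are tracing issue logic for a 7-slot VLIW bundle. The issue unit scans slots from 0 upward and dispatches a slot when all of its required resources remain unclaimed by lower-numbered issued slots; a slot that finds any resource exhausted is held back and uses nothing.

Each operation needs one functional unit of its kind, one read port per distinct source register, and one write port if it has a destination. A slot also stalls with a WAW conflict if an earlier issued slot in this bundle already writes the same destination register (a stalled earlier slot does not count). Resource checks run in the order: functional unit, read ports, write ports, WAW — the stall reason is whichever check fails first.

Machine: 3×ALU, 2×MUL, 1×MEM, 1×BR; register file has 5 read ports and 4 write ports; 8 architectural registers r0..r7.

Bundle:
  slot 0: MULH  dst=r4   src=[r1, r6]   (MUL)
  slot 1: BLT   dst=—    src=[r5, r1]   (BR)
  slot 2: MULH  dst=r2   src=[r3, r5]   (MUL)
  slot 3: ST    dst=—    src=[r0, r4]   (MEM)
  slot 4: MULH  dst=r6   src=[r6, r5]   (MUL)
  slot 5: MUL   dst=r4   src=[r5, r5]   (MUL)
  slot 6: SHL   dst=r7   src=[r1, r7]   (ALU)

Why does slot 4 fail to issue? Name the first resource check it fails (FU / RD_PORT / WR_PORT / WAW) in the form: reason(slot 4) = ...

reason(slot 4) = RD_PORT

  0. MUL→r4 ⇒ go  {3A/1Mu/1Ld/1B | 3r 3w}
  1. BR ⇒ go  {3A/1Mu/1Ld/0B | 1r 3w}
  2. MUL→r2 ⇒ no(RD_PORT)  {3A/1Mu/1Ld/0B | 1r 3w}
  3. MEM ⇒ no(RD_PORT)  {3A/1Mu/1Ld/0B | 1r 3w}
  4. MUL→r6 ⇒ no(RD_PORT)  {3A/1Mu/1Ld/0B | 1r 3w}
  5. MUL→r4 ⇒ no(WAW)  {3A/1Mu/1Ld/0B | 1r 3w}
  6. ALU→r7 ⇒ no(RD_PORT)  {3A/1Mu/1Ld/0B | 1r 3w}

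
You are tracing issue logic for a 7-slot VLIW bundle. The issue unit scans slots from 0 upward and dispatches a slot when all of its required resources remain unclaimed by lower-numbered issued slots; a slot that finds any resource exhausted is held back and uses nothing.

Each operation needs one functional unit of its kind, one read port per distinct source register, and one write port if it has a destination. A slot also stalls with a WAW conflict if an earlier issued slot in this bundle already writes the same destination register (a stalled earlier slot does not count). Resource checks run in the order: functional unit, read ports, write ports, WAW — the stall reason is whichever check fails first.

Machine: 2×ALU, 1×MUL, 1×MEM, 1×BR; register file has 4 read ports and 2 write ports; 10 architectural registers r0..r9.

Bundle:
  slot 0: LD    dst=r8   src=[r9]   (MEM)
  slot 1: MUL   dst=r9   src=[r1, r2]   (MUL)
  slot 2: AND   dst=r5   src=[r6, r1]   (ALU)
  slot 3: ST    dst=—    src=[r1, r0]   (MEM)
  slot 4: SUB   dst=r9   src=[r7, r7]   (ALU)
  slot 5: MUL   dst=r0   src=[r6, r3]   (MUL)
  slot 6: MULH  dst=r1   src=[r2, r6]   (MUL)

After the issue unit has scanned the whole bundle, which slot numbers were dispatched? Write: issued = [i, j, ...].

issued = [0, 1]

  0. MEM→r8 ⇒ go  {2A/1Mu/0Ld/1B | 3r 1w}
  1. MUL→r9 ⇒ go  {2A/0Mu/0Ld/1B | 1r 0w}
  2. ALU→r5 ⇒ no(RD_PORT)  {2A/0Mu/0Ld/1B | 1r 0w}
  3. MEM ⇒ no(FU)  {2A/0Mu/0Ld/1B | 1r 0w}
  4. ALU→r9 ⇒ no(WR_PORT)  {2A/0Mu/0Ld/1B | 1r 0w}
  5. MUL→r0 ⇒ no(FU)  {2A/0Mu/0Ld/1B | 1r 0w}
  6. MUL→r1 ⇒ no(FU)  {2A/0Mu/0Ld/1B | 1r 0w}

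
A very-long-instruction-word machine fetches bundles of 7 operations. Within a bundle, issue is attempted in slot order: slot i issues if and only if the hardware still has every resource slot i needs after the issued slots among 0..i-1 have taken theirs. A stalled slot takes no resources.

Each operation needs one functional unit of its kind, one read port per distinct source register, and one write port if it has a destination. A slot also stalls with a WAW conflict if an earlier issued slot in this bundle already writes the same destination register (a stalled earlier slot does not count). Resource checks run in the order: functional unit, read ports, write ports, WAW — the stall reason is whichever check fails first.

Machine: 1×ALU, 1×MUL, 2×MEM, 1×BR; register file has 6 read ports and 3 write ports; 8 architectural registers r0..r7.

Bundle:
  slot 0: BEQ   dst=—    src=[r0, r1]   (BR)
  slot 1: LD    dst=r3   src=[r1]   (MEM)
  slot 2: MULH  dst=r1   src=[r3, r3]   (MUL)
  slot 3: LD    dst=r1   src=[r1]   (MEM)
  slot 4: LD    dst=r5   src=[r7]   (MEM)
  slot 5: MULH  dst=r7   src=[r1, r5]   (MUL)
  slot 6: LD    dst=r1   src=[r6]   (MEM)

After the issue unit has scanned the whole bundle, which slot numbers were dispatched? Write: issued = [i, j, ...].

issued = [0, 1, 2, 4]

slot 0 (BR): ISSUE — free A1,Mu1,Ld2,B0 rp4 wp3
slot 1 (MEM): ISSUE — free A1,Mu1,Ld1,B0 rp3 wp2
slot 2 (MUL): ISSUE — free A1,Mu0,Ld1,B0 rp2 wp1
slot 3 (MEM): stall WAW — free A1,Mu0,Ld1,B0 rp2 wp1
slot 4 (MEM): ISSUE — free A1,Mu0,Ld0,B0 rp1 wp0
slot 5 (MUL): stall FU — free A1,Mu0,Ld0,B0 rp1 wp0
slot 6 (MEM): stall FU — free A1,Mu0,Ld0,B0 rp1 wp0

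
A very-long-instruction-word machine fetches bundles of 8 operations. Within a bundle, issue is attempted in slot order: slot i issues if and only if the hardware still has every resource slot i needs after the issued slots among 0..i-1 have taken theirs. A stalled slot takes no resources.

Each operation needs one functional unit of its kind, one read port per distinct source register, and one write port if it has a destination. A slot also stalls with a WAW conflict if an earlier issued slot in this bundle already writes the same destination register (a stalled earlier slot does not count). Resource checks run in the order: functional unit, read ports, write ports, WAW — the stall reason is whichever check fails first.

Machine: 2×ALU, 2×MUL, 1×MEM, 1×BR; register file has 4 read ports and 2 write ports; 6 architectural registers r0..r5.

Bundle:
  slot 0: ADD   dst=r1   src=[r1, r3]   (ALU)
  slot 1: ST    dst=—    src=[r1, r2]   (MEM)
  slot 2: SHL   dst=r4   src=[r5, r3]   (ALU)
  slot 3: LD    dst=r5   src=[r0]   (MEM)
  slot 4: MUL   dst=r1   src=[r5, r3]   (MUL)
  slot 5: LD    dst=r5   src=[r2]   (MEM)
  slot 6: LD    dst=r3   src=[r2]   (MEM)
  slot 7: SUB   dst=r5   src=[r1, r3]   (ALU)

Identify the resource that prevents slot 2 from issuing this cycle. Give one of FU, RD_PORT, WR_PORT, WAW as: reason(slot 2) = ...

reason(slot 2) = RD_PORT

slot 0 (ALU): ISSUE — free A1,Mu2,Ld1,B1 rp2 wp1
slot 1 (MEM): ISSUE — free A1,Mu2,Ld0,B1 rp0 wp1
slot 2 (ALU): stall RD_PORT — free A1,Mu2,Ld0,B1 rp0 wp1
slot 3 (MEM): stall FU — free A1,Mu2,Ld0,B1 rp0 wp1
slot 4 (MUL): stall RD_PORT — free A1,Mu2,Ld0,B1 rp0 wp1
slot 5 (MEM): stall FU — free A1,Mu2,Ld0,B1 rp0 wp1
slot 6 (MEM): stall FU — free A1,Mu2,Ld0,B1 rp0 wp1
slot 7 (ALU): stall RD_PORT — free A1,Mu2,Ld0,B1 rp0 wp1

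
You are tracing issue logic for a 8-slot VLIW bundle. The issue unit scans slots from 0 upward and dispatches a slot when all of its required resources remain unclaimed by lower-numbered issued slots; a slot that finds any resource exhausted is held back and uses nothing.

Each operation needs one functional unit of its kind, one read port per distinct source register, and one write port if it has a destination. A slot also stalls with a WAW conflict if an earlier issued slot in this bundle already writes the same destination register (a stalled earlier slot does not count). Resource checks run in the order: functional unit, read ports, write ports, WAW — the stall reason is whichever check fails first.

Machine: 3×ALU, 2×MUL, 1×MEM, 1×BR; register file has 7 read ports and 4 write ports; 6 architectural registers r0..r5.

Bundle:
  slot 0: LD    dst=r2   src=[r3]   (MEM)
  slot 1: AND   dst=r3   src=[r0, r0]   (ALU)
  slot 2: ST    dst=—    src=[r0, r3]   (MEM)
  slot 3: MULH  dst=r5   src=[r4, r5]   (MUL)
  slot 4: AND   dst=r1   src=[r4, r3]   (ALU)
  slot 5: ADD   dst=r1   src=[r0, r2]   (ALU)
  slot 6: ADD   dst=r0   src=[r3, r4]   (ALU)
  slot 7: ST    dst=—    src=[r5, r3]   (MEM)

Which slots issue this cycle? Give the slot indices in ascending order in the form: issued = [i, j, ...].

[0] MEM needs rd=1 wr=1: ok; after: ALU=3 MUL=2 MEM=0 BR=1, R=6, W=3
[1] ALU needs rd=1 wr=1: ok; after: ALU=2 MUL=2 MEM=0 BR=1, R=5, W=2
[2] MEM needs rd=2 wr=0: FU; after: ALU=2 MUL=2 MEM=0 BR=1, R=5, W=2
[3] MUL needs rd=2 wr=1: ok; after: ALU=2 MUL=1 MEM=0 BR=1, R=3, W=1
[4] ALU needs rd=2 wr=1: ok; after: ALU=1 MUL=1 MEM=0 BR=1, R=1, W=0
[5] ALU needs rd=2 wr=1: RD_PORT; after: ALU=1 MUL=1 MEM=0 BR=1, R=1, W=0
[6] ALU needs rd=2 wr=1: RD_PORT; after: ALU=1 MUL=1 MEM=0 BR=1, R=1, W=0
[7] MEM needs rd=2 wr=0: FU; after: ALU=1 MUL=1 MEM=0 BR=1, R=1, W=0

issued = [0, 1, 3, 4]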